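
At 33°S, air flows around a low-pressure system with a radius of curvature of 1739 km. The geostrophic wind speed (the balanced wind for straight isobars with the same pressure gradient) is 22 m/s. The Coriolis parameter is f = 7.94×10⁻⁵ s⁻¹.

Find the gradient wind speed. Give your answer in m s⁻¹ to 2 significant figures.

19 m s⁻¹

Around a low, centrifugal force acts outward with Coriolis, so pressure-gradient force balances both:
(1/ρ)|∂P/∂n| = fV + V²/R  →  V² + fR·V − fR·V_g = 0
With fR = 7.94×10⁻⁵ × 1739×10³ m = 138 m/s:
V = [−fR + √((fR)² + 4 fR V_g)]/2 = [−138 + √(138² + 4×138×22)]/2 = 19.3 m/s
Subgeostrophic (V < V_g = 22 m/s), as expected around a low.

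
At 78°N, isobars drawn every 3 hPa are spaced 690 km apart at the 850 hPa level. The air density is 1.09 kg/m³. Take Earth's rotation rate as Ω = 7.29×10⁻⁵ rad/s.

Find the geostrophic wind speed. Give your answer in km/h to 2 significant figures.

Coriolis parameter at 78°N:
f = 2Ω sin φ = 2 × 7.29×10⁻⁵ × sin 78° = 1.43×10⁻⁴ s⁻¹
Pressure gradient: |∂P/∂n| = 300 Pa / 690000 m = 4.35×10⁻⁴ Pa/m
Geostrophic balance (pressure-gradient force = Coriolis force):
V_g = (1/(fρ)) |∂P/∂n| = 4.35×10⁻⁴ / (1.43×10⁻⁴ × 1.09) = 2.80 m/s
Converting: 2.80 m/s × 3.6 = 10 km/h

10 km/h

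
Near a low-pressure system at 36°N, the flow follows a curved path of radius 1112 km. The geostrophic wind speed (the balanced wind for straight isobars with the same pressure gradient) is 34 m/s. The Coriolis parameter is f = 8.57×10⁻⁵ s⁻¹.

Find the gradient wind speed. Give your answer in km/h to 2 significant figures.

96 km/h

Around a low, centrifugal force acts outward with Coriolis, so pressure-gradient force balances both:
(1/ρ)|∂P/∂n| = fV + V²/R  →  V² + fR·V − fR·V_g = 0
With fR = 8.57×10⁻⁵ × 1112×10³ m = 95.3 m/s:
V = [−fR + √((fR)² + 4 fR V_g)]/2 = [−95.3 + √(95.3² + 4×95.3×34)]/2 = 26.6 m/s
Subgeostrophic (V < V_g = 34 m/s), as expected around a low.
Converting: 26.6 m/s × 3.6 = 96 km/h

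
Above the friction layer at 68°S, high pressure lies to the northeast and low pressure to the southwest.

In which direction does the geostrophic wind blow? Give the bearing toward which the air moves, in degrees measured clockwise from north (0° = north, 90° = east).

135°

The pressure-gradient force points toward the southwest (bearing 225°).
Geostrophic balance: in the Southern Hemisphere the Coriolis force deflects motion to the left, so the geostrophic wind blows 90° to the left of the pressure-gradient force (low pressure on the right).
Rotating 225° by 90° counterclockwise gives 135° — the wind blows toward the southeast.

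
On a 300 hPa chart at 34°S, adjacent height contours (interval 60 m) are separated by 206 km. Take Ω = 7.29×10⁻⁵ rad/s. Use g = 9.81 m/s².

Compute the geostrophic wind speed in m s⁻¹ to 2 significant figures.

Coriolis parameter at 34°S:
f = 2Ω sin φ = 2 × 7.29×10⁻⁵ × sin 34° = 8.15×10⁻⁵ s⁻¹
Height gradient: |∂Z/∂n| = 60 m / 206000 m = 2.91×10⁻⁴
On a pressure surface, geostrophic balance gives V_g = (g/f)|∂Z/∂n|:
V_g = 9.81 × 2.91×10⁻⁴ / 8.15×10⁻⁵ = 35.0 m/s

35 m s⁻¹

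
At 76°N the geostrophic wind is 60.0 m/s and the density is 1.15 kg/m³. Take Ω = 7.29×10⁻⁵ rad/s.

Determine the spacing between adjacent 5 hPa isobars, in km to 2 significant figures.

51 km

Coriolis parameter at 76°N:
f = 2Ω sin φ = 2 × 7.29×10⁻⁵ × sin 76° = 1.41×10⁻⁴ s⁻¹
Geostrophic balance rearranged: |∂P/∂n| = f ρ V_g
|∂P/∂n| = 1.41×10⁻⁴ × 1.15 × 60.0 = 9.76×10⁻³ Pa/m
Isobar spacing: Δn = ΔP/|∂P/∂n| = 500 Pa / 9.76×10⁻³ Pa/m = 51222 m ≈ 51 km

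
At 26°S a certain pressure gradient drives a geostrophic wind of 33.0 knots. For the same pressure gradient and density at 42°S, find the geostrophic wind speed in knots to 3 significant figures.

With the same pressure gradient and density, V_g ∝ 1/f ∝ 1/sin φ.
V₂ = V₁ · sin φ₁ / sin φ₂ = 33.0 × sin 26° / sin 42°
V₂ = 33.0 × 0.4384/0.6691 = 21.6 knots

21.6 knots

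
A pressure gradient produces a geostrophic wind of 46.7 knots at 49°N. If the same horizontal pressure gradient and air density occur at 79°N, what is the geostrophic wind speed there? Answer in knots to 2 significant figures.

36 knots

With the same pressure gradient and density, V_g ∝ 1/f ∝ 1/sin φ.
V₂ = V₁ · sin φ₁ / sin φ₂ = 46.7 × sin 49° / sin 79°
V₂ = 46.7 × 0.7547/0.9816 = 36 knots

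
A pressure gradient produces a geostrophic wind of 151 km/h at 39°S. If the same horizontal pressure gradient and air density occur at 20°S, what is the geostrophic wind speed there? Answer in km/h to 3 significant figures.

278 km/h

With the same pressure gradient and density, V_g ∝ 1/f ∝ 1/sin φ.
V₂ = V₁ · sin φ₁ / sin φ₂ = 151 × sin 39° / sin 20°
V₂ = 151 × 0.6293/0.3420 = 278 km/h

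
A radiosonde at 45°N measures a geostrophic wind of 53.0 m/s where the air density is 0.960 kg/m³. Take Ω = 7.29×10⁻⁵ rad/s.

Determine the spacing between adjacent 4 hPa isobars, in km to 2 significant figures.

Coriolis parameter at 45°N:
f = 2Ω sin φ = 2 × 7.29×10⁻⁵ × sin 45° = 1.03×10⁻⁴ s⁻¹
Geostrophic balance rearranged: |∂P/∂n| = f ρ V_g
|∂P/∂n| = 1.03×10⁻⁴ × 0.960 × 53.0 = 5.25×10⁻³ Pa/m
Isobar spacing: Δn = ΔP/|∂P/∂n| = 400 Pa / 5.25×10⁻³ Pa/m = 76255 m ≈ 76 km

76 km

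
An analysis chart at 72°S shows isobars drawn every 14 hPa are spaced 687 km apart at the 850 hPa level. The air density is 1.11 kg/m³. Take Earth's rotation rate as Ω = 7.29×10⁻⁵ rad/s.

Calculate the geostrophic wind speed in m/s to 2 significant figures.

Coriolis parameter at 72°S:
f = 2Ω sin φ = 2 × 7.29×10⁻⁵ × sin 72° = 1.39×10⁻⁴ s⁻¹
Pressure gradient: |∂P/∂n| = 1400 Pa / 687000 m = 2.04×10⁻³ Pa/m
Geostrophic balance (pressure-gradient force = Coriolis force):
V_g = (1/(fρ)) |∂P/∂n| = 2.04×10⁻³ / (1.39×10⁻⁴ × 1.11) = 13.2 m/s

13 m/s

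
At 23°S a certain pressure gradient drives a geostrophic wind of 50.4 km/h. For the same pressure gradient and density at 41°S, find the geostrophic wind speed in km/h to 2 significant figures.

30 km/h

With the same pressure gradient and density, V_g ∝ 1/f ∝ 1/sin φ.
V₂ = V₁ · sin φ₁ / sin φ₂ = 50.4 × sin 23° / sin 41°
V₂ = 50.4 × 0.3907/0.6561 = 30 km/h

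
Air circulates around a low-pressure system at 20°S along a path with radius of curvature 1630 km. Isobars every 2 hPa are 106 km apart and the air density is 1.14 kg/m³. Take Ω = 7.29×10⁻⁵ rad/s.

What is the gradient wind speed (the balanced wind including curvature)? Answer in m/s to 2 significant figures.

Coriolis parameter at 20°S:
f = 2Ω sin φ = 2 × 7.29×10⁻⁵ × sin 20° = 4.99×10⁻⁵ s⁻¹
Pressure gradient: |∂P/∂n| = 200 Pa / 106000 m = 1.89×10⁻³ Pa/m
Geostrophic speed: V_g = |∂P/∂n|/(fρ) = 1.89×10⁻³/(4.99×10⁻⁵ × 1.14) = 33.2 m/s
Around a low, centrifugal force acts outward with Coriolis, so pressure-gradient force balances both:
(1/ρ)|∂P/∂n| = fV + V²/R  →  V² + fR·V − fR·V_g = 0
With fR = 4.99×10⁻⁵ × 1630×10³ m = 81.3 m/s:
V = [−fR + √((fR)² + 4 fR V_g)]/2 = [−81.3 + √(81.3² + 4×81.3×33.2)]/2 = 25.3 m/s
Subgeostrophic (V < V_g = 33.2 m/s), as expected around a low.

25 m/s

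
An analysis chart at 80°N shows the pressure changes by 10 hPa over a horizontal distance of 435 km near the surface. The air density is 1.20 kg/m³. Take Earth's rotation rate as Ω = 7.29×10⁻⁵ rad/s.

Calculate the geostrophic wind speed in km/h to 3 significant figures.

48.0 km/h

Coriolis parameter at 80°N:
f = 2Ω sin φ = 2 × 7.29×10⁻⁵ × sin 80° = 1.44×10⁻⁴ s⁻¹
Pressure gradient: |∂P/∂n| = 1000 Pa / 435000 m = 2.30×10⁻³ Pa/m
Geostrophic balance (pressure-gradient force = Coriolis force):
V_g = (1/(fρ)) |∂P/∂n| = 2.30×10⁻³ / (1.44×10⁻⁴ × 1.20) = 13.3 m/s
Converting: 13.3 m/s × 3.6 = 48.0 km/h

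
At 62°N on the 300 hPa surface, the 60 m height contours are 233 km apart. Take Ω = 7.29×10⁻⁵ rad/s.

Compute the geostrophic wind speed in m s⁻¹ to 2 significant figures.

Coriolis parameter at 62°N:
f = 2Ω sin φ = 2 × 7.29×10⁻⁵ × sin 62° = 1.29×10⁻⁴ s⁻¹
Height gradient: |∂Z/∂n| = 60 m / 233000 m = 2.58×10⁻⁴
On a pressure surface, geostrophic balance gives V_g = (g/f)|∂Z/∂n|:
V_g = 9.81 × 2.58×10⁻⁴ / 1.29×10⁻⁴ = 19.6 m/s

20 m s⁻¹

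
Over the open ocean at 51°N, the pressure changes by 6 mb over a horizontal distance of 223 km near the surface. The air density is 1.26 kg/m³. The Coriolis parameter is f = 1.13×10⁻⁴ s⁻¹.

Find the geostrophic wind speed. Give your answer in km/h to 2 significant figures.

68 km/h

Pressure gradient: |∂P/∂n| = 600 Pa / 223000 m = 2.69×10⁻³ Pa/m
Geostrophic balance (pressure-gradient force = Coriolis force):
V_g = (1/(fρ)) |∂P/∂n| = 2.69×10⁻³ / (1.13×10⁻⁴ × 1.26) = 18.9 m/s
Converting: 18.9 m/s × 3.6 = 68 km/h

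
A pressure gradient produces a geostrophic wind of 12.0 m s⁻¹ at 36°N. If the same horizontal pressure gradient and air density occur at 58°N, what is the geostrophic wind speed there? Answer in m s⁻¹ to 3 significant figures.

With the same pressure gradient and density, V_g ∝ 1/f ∝ 1/sin φ.
V₂ = V₁ · sin φ₁ / sin φ₂ = 12.0 × sin 36° / sin 58°
V₂ = 12.0 × 0.5878/0.8480 = 8.32 m s⁻¹

8.32 m s⁻¹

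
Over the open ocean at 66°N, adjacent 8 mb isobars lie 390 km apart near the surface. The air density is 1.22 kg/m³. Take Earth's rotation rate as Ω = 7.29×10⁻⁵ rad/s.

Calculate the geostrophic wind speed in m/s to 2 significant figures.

Coriolis parameter at 66°N:
f = 2Ω sin φ = 2 × 7.29×10⁻⁵ × sin 66° = 1.33×10⁻⁴ s⁻¹
Pressure gradient: |∂P/∂n| = 800 Pa / 390000 m = 2.05×10⁻³ Pa/m
Geostrophic balance (pressure-gradient force = Coriolis force):
V_g = (1/(fρ)) |∂P/∂n| = 2.05×10⁻³ / (1.33×10⁻⁴ × 1.22) = 12.6 m/s

13 m/s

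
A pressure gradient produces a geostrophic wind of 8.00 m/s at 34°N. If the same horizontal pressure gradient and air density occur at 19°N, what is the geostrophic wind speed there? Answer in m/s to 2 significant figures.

With the same pressure gradient and density, V_g ∝ 1/f ∝ 1/sin φ.
V₂ = V₁ · sin φ₁ / sin φ₂ = 8.00 × sin 34° / sin 19°
V₂ = 8.00 × 0.5592/0.3256 = 14 m/s

14 m/s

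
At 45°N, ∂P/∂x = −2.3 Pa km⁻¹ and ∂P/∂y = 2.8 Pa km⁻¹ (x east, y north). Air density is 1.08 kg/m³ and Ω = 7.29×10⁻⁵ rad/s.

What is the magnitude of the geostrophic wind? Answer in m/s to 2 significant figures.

Coriolis parameter at 45°N:
f = 2Ω sin φ = 2 × 7.29×10⁻⁵ × sin 45° = 1.03×10⁻⁴ s⁻¹
Component geostrophic relations (x east, y north):
u_g = −(1/(fρ)) ∂P/∂y,  v_g = (1/(fρ)) ∂P/∂x
u_g = −(2.8×10⁻³)/(1.03×10⁻⁴ × 1.08) = −25.1 m/s;  v_g = (−2.3×10⁻³)/(1.03×10⁻⁴ × 1.08) = −20.7 m/s
|V_g| = √(u_g² + v_g²) = 32.5 m/s

33 m/s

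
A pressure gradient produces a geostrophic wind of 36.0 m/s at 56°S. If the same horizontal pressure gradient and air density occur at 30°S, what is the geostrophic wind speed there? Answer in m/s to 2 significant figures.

With the same pressure gradient and density, V_g ∝ 1/f ∝ 1/sin φ.
V₂ = V₁ · sin φ₁ / sin φ₂ = 36.0 × sin 56° / sin 30°
V₂ = 36.0 × 0.8290/0.5000 = 60 m/s

60 m/s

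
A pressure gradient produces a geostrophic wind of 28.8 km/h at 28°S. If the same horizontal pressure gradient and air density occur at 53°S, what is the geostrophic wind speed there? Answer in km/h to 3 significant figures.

With the same pressure gradient and density, V_g ∝ 1/f ∝ 1/sin φ.
V₂ = V₁ · sin φ₁ / sin φ₂ = 28.8 × sin 28° / sin 53°
V₂ = 28.8 × 0.4695/0.7986 = 16.9 km/h

16.9 km/h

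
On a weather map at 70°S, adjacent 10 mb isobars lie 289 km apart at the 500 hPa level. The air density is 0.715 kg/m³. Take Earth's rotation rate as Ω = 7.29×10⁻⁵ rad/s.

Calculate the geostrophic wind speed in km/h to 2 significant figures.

Coriolis parameter at 70°S:
f = 2Ω sin φ = 2 × 7.29×10⁻⁵ × sin 70° = 1.37×10⁻⁴ s⁻¹
Pressure gradient: |∂P/∂n| = 1000 Pa / 289000 m = 3.46×10⁻³ Pa/m
Geostrophic balance (pressure-gradient force = Coriolis force):
V_g = (1/(fρ)) |∂P/∂n| = 3.46×10⁻³ / (1.37×10⁻⁴ × 0.715) = 35.3 m/s
Converting: 35.3 m/s × 3.6 = 130 km/h

130 km/h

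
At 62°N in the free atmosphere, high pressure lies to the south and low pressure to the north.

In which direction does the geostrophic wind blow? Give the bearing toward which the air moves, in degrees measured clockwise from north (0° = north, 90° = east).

090°

The pressure-gradient force points toward the north (bearing 000°).
Geostrophic balance: in the Northern Hemisphere the Coriolis force deflects motion to the right, so the geostrophic wind blows 90° to the right of the pressure-gradient force (low pressure on the left).
Rotating 000° by 90° clockwise gives 090° — the wind blows toward the east.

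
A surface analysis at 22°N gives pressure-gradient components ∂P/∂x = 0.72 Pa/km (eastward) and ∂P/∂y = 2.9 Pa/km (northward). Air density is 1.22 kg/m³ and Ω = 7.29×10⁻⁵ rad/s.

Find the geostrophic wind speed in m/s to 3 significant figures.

44.8 m/s

Coriolis parameter at 22°N:
f = 2Ω sin φ = 2 × 7.29×10⁻⁵ × sin 22° = 5.46×10⁻⁵ s⁻¹
Component geostrophic relations (x east, y north):
u_g = −(1/(fρ)) ∂P/∂y,  v_g = (1/(fρ)) ∂P/∂x
u_g = −(2.9×10⁻³)/(5.46×10⁻⁵ × 1.22) = −43.5 m/s;  v_g = (0.72×10⁻³)/(5.46×10⁻⁵ × 1.22) = 10.8 m/s
|V_g| = √(u_g² + v_g²) = 44.8 m/s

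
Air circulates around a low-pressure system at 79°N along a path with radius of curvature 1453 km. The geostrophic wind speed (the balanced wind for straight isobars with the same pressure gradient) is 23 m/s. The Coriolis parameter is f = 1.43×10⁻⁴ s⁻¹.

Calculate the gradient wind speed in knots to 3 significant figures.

Around a low, centrifugal force acts outward with Coriolis, so pressure-gradient force balances both:
(1/ρ)|∂P/∂n| = fV + V²/R  →  V² + fR·V − fR·V_g = 0
With fR = 1.43×10⁻⁴ × 1453×10³ m = 208 m/s:
V = [−fR + √((fR)² + 4 fR V_g)]/2 = [−208 + √(208² + 4×208×23)]/2 = 20.9 m/s
Subgeostrophic (V < V_g = 23 m/s), as expected around a low.
Converting: 20.9 m/s × 1.944 = 40.6 knots

40.6 knots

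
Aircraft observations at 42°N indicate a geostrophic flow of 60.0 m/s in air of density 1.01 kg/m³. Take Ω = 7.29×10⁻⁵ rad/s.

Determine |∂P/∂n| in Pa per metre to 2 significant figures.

5.9×10⁻³ Pa/m

Coriolis parameter at 42°N:
f = 2Ω sin φ = 2 × 7.29×10⁻⁵ × sin 42° = 9.76×10⁻⁵ s⁻¹
Geostrophic balance rearranged: |∂P/∂n| = f ρ V_g
|∂P/∂n| = 9.76×10⁻⁵ × 1.01 × 60.0 = 5.91×10⁻³ Pa/m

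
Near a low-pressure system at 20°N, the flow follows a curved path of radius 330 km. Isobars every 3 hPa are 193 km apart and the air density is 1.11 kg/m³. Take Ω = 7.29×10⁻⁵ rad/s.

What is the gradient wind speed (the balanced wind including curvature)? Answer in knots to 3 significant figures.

Coriolis parameter at 20°N:
f = 2Ω sin φ = 2 × 7.29×10⁻⁵ × sin 20° = 4.99×10⁻⁵ s⁻¹
Pressure gradient: |∂P/∂n| = 300 Pa / 193000 m = 1.55×10⁻³ Pa/m
Geostrophic speed: V_g = |∂P/∂n|/(fρ) = 1.55×10⁻³/(4.99×10⁻⁵ × 1.11) = 28.1 m/s
Around a low, centrifugal force acts outward with Coriolis, so pressure-gradient force balances both:
(1/ρ)|∂P/∂n| = fV + V²/R  →  V² + fR·V − fR·V_g = 0
With fR = 4.99×10⁻⁵ × 330×10³ m = 16.5 m/s:
V = [−fR + √((fR)² + 4 fR V_g)]/2 = [−16.5 + √(16.5² + 4×16.5×28.1)]/2 = 14.8 m/s
Subgeostrophic (V < V_g = 28.1 m/s), as expected around a low.
Converting: 14.8 m/s × 1.944 = 28.7 knots

28.7 knots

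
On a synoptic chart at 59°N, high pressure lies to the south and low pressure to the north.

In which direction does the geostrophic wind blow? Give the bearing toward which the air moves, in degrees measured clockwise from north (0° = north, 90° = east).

090°

The pressure-gradient force points toward the north (bearing 000°).
Geostrophic balance: in the Northern Hemisphere the Coriolis force deflects motion to the right, so the geostrophic wind blows 90° to the right of the pressure-gradient force (low pressure on the left).
Rotating 000° by 90° clockwise gives 090° — the wind blows toward the east.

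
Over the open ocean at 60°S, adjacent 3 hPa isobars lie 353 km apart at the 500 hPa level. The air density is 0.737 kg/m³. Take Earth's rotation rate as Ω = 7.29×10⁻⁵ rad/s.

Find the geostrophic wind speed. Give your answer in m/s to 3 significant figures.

Coriolis parameter at 60°S:
f = 2Ω sin φ = 2 × 7.29×10⁻⁵ × sin 60° = 1.26×10⁻⁴ s⁻¹
Pressure gradient: |∂P/∂n| = 300 Pa / 353000 m = 8.50×10⁻⁴ Pa/m
Geostrophic balance (pressure-gradient force = Coriolis force):
V_g = (1/(fρ)) |∂P/∂n| = 8.50×10⁻⁴ / (1.26×10⁻⁴ × 0.737) = 9.13 m/s

9.13 m/s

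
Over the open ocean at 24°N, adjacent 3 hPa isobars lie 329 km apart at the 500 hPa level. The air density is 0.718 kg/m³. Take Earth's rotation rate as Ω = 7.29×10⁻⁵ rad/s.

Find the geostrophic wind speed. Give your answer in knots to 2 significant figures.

Coriolis parameter at 24°N:
f = 2Ω sin φ = 2 × 7.29×10⁻⁵ × sin 24° = 5.93×10⁻⁵ s⁻¹
Pressure gradient: |∂P/∂n| = 300 Pa / 329000 m = 9.12×10⁻⁴ Pa/m
Geostrophic balance (pressure-gradient force = Coriolis force):
V_g = (1/(fρ)) |∂P/∂n| = 9.12×10⁻⁴ / (5.93×10⁻⁵ × 0.718) = 21.4 m/s
Converting: 21.4 m/s × 1.944 = 42 knots

42 knots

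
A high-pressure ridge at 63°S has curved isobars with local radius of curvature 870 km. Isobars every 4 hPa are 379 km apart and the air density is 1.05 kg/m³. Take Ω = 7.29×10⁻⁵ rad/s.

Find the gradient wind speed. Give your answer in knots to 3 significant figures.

16.2 knots

Coriolis parameter at 63°S:
f = 2Ω sin φ = 2 × 7.29×10⁻⁵ × sin 63° = 1.30×10⁻⁴ s⁻¹
Pressure gradient: |∂P/∂n| = 400 Pa / 379000 m = 1.06×10⁻³ Pa/m
Geostrophic speed: V_g = |∂P/∂n|/(fρ) = 1.06×10⁻³/(1.30×10⁻⁴ × 1.05) = 7.74 m/s
Around a high, pressure-gradient force acts outward with centrifugal, so Coriolis balances both:
fV = (1/ρ)|∂P/∂n| + V²/R  →  V² − fR·V + fR·V_g = 0
With fR = 1.30×10⁻⁴ × 870×10³ m = 113 m/s:
V = [fR − √((fR)² − 4 fR V_g)]/2 = [113 − √(113² − 4×113×7.74)]/2 = 8.36 m/s
Supergeostrophic (V > V_g = 7.74 m/s), as expected around a high.
Converting: 8.36 m/s × 1.944 = 16.2 knots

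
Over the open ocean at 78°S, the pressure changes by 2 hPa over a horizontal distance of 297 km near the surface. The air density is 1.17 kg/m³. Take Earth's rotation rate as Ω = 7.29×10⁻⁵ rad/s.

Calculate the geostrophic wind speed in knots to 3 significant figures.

7.84 knots

Coriolis parameter at 78°S:
f = 2Ω sin φ = 2 × 7.29×10⁻⁵ × sin 78° = 1.43×10⁻⁴ s⁻¹
Pressure gradient: |∂P/∂n| = 200 Pa / 297000 m = 6.73×10⁻⁴ Pa/m
Geostrophic balance (pressure-gradient force = Coriolis force):
V_g = (1/(fρ)) |∂P/∂n| = 6.73×10⁻⁴ / (1.43×10⁻⁴ × 1.17) = 4.04 m/s
Converting: 4.04 m/s × 1.944 = 7.84 knots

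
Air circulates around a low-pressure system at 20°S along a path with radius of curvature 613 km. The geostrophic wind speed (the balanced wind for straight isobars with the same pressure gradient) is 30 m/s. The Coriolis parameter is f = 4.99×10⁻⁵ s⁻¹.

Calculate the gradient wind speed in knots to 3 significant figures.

36.2 knots

Around a low, centrifugal force acts outward with Coriolis, so pressure-gradient force balances both:
(1/ρ)|∂P/∂n| = fV + V²/R  →  V² + fR·V − fR·V_g = 0
With fR = 4.99×10⁻⁵ × 613×10³ m = 30.6 m/s:
V = [−fR + √((fR)² + 4 fR V_g)]/2 = [−30.6 + √(30.6² + 4×30.6×30)]/2 = 18.6 m/s
Subgeostrophic (V < V_g = 30 m/s), as expected around a low.
Converting: 18.6 m/s × 1.944 = 36.2 knots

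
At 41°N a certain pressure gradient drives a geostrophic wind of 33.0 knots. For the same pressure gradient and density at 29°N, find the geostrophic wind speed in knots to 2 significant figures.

45 knots

With the same pressure gradient and density, V_g ∝ 1/f ∝ 1/sin φ.
V₂ = V₁ · sin φ₁ / sin φ₂ = 33.0 × sin 41° / sin 29°
V₂ = 33.0 × 0.6561/0.4848 = 45 knots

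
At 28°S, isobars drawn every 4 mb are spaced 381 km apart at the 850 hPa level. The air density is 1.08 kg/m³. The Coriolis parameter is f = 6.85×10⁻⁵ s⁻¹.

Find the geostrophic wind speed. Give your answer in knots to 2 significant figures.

Pressure gradient: |∂P/∂n| = 400 Pa / 381000 m = 1.05×10⁻³ Pa/m
Geostrophic balance (pressure-gradient force = Coriolis force):
V_g = (1/(fρ)) |∂P/∂n| = 1.05×10⁻³ / (6.85×10⁻⁵ × 1.08) = 14.2 m/s
Converting: 14.2 m/s × 1.944 = 28 knots

28 knots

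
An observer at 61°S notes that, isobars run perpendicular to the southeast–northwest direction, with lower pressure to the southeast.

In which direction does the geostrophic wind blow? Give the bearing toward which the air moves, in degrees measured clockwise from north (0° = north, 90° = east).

045°

The pressure-gradient force points toward the southeast (bearing 135°).
Geostrophic balance: in the Southern Hemisphere the Coriolis force deflects motion to the left, so the geostrophic wind blows 90° to the left of the pressure-gradient force (low pressure on the right).
Rotating 135° by 90° counterclockwise gives 045° — the wind blows toward the northeast.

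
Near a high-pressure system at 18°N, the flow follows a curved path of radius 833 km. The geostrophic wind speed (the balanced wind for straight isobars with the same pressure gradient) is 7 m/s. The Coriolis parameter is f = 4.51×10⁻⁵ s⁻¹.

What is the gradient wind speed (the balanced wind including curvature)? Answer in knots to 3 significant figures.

Around a high, pressure-gradient force acts outward with centrifugal, so Coriolis balances both:
fV = (1/ρ)|∂P/∂n| + V²/R  →  V² − fR·V + fR·V_g = 0
With fR = 4.51×10⁻⁵ × 833×10³ m = 37.6 m/s:
V = [fR − √((fR)² − 4 fR V_g)]/2 = [37.6 − √(37.6² − 4×37.6×7)]/2 = 9.3 m/s
Supergeostrophic (V > V_g = 7 m/s), as expected around a high.
Converting: 9.3 m/s × 1.944 = 18.1 knots

18.1 knots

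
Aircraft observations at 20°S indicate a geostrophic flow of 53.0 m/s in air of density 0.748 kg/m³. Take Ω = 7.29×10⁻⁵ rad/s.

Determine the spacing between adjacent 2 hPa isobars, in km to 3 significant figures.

Coriolis parameter at 20°S:
f = 2Ω sin φ = 2 × 7.29×10⁻⁵ × sin 20° = 4.99×10⁻⁵ s⁻¹
Geostrophic balance rearranged: |∂P/∂n| = f ρ V_g
|∂P/∂n| = 4.99×10⁻⁵ × 0.748 × 53.0 = 1.98×10⁻³ Pa/m
Isobar spacing: Δn = ΔP/|∂P/∂n| = 200 Pa / 1.98×10⁻³ Pa/m = 101168 m ≈ 101 km

101 km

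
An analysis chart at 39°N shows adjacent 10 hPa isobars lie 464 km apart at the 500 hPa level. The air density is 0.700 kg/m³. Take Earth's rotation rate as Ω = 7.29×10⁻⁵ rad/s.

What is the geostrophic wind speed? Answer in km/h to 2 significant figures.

120 km/h

Coriolis parameter at 39°N:
f = 2Ω sin φ = 2 × 7.29×10⁻⁵ × sin 39° = 9.18×10⁻⁵ s⁻¹
Pressure gradient: |∂P/∂n| = 1000 Pa / 464000 m = 2.16×10⁻³ Pa/m
Geostrophic balance (pressure-gradient force = Coriolis force):
V_g = (1/(fρ)) |∂P/∂n| = 2.16×10⁻³ / (9.18×10⁻⁵ × 0.700) = 33.6 m/s
Converting: 33.6 m/s × 3.6 = 120 km/h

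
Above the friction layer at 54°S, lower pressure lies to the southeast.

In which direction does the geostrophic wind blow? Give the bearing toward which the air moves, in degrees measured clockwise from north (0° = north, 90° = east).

045°

The pressure-gradient force points toward the southeast (bearing 135°).
Geostrophic balance: in the Southern Hemisphere the Coriolis force deflects motion to the left, so the geostrophic wind blows 90° to the left of the pressure-gradient force (low pressure on the right).
Rotating 135° by 90° counterclockwise gives 045° — the wind blows toward the northeast.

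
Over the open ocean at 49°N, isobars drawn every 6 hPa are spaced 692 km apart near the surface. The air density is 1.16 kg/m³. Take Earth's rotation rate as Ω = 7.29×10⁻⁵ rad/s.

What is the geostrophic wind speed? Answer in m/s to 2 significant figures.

6.8 m/s

Coriolis parameter at 49°N:
f = 2Ω sin φ = 2 × 7.29×10⁻⁵ × sin 49° = 1.10×10⁻⁴ s⁻¹
Pressure gradient: |∂P/∂n| = 600 Pa / 692000 m = 8.67×10⁻⁴ Pa/m
Geostrophic balance (pressure-gradient force = Coriolis force):
V_g = (1/(fρ)) |∂P/∂n| = 8.67×10⁻⁴ / (1.10×10⁻⁴ × 1.16) = 6.79 m/s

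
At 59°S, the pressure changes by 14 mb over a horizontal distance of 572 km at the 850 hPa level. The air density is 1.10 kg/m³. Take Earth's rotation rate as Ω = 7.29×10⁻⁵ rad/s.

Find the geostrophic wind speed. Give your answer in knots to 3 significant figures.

Coriolis parameter at 59°S:
f = 2Ω sin φ = 2 × 7.29×10⁻⁵ × sin 59° = 1.25×10⁻⁴ s⁻¹
Pressure gradient: |∂P/∂n| = 1400 Pa / 572000 m = 2.45×10⁻³ Pa/m
Geostrophic balance (pressure-gradient force = Coriolis force):
V_g = (1/(fρ)) |∂P/∂n| = 2.45×10⁻³ / (1.25×10⁻⁴ × 1.10) = 17.8 m/s
Converting: 17.8 m/s × 1.944 = 34.6 knots

34.6 knots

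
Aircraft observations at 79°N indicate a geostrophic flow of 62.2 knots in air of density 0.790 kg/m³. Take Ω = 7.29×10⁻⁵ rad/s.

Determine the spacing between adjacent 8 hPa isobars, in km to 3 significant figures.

221 km

Coriolis parameter at 79°N:
f = 2Ω sin φ = 2 × 7.29×10⁻⁵ × sin 79° = 1.43×10⁻⁴ s⁻¹
Wind speed in SI: 62.2 knots = 32.0 m/s
Geostrophic balance rearranged: |∂P/∂n| = f ρ V_g
|∂P/∂n| = 1.43×10⁻⁴ × 0.790 × 32.0 = 3.62×10⁻³ Pa/m
Isobar spacing: Δn = ΔP/|∂P/∂n| = 800 Pa / 3.62×10⁻³ Pa/m = 221121 m ≈ 221 km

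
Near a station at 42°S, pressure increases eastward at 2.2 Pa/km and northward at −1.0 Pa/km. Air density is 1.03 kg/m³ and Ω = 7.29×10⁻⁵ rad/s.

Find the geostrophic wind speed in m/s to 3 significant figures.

24.0 m/s

Coriolis parameter at 42°S:
f = 2Ω sin φ = 2 × 7.29×10⁻⁵ × sin 42° = 9.76×10⁻⁵ s⁻¹
In the Southern Hemisphere f is negative: f = −9.76×10⁻⁵ s⁻¹.
Component geostrophic relations (x east, y north):
u_g = −(1/(fρ)) ∂P/∂y,  v_g = (1/(fρ)) ∂P/∂x
u_g = −(−1.0×10⁻³)/(−9.76×10⁻⁵ × 1.03) = −9.95 m/s;  v_g = (2.2×10⁻³)/(−9.76×10⁻⁵ × 1.03) = −21.9 m/s
|V_g| = √(u_g² + v_g²) = 24.0 m/s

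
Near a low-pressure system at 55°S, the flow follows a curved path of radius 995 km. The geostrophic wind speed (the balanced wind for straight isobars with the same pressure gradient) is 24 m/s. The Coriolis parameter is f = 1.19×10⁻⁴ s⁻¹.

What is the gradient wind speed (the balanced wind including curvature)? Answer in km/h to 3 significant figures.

Around a low, centrifugal force acts outward with Coriolis, so pressure-gradient force balances both:
(1/ρ)|∂P/∂n| = fV + V²/R  →  V² + fR·V − fR·V_g = 0
With fR = 1.19×10⁻⁴ × 995×10³ m = 118 m/s:
V = [−fR + √((fR)² + 4 fR V_g)]/2 = [−118 + √(118² + 4×118×24)]/2 = 20.5 m/s
Subgeostrophic (V < V_g = 24 m/s), as expected around a low.
Converting: 20.5 m/s × 3.6 = 73.7 km/h

73.7 km/h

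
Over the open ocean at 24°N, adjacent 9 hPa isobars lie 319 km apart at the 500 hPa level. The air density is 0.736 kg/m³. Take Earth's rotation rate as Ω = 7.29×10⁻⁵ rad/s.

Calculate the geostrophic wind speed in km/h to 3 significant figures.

Coriolis parameter at 24°N:
f = 2Ω sin φ = 2 × 7.29×10⁻⁵ × sin 24° = 5.93×10⁻⁵ s⁻¹
Pressure gradient: |∂P/∂n| = 900 Pa / 319000 m = 2.82×10⁻³ Pa/m
Geostrophic balance (pressure-gradient force = Coriolis force):
V_g = (1/(fρ)) |∂P/∂n| = 2.82×10⁻³ / (5.93×10⁻⁵ × 0.736) = 64.6 m/s
Converting: 64.6 m/s × 3.6 = 233 km/h

233 km/h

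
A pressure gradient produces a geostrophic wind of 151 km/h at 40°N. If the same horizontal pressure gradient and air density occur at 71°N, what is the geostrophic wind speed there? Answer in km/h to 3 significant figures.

With the same pressure gradient and density, V_g ∝ 1/f ∝ 1/sin φ.
V₂ = V₁ · sin φ₁ / sin φ₂ = 151 × sin 40° / sin 71°
V₂ = 151 × 0.6428/0.9455 = 103 km/h

103 km/h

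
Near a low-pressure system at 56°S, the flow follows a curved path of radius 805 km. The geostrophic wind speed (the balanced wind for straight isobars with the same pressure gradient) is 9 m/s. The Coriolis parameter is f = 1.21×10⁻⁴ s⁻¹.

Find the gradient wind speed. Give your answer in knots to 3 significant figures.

Around a low, centrifugal force acts outward with Coriolis, so pressure-gradient force balances both:
(1/ρ)|∂P/∂n| = fV + V²/R  →  V² + fR·V − fR·V_g = 0
With fR = 1.21×10⁻⁴ × 805×10³ m = 97.4 m/s:
V = [−fR + √((fR)² + 4 fR V_g)]/2 = [−97.4 + √(97.4² + 4×97.4×9)]/2 = 8.29 m/s
Subgeostrophic (V < V_g = 9 m/s), as expected around a low.
Converting: 8.29 m/s × 1.944 = 16.1 knots

16.1 knots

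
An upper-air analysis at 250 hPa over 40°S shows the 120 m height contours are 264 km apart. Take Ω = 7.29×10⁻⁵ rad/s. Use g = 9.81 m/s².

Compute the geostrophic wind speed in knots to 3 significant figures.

92.5 knots

Coriolis parameter at 40°S:
f = 2Ω sin φ = 2 × 7.29×10⁻⁵ × sin 40° = 9.37×10⁻⁵ s⁻¹
Height gradient: |∂Z/∂n| = 120 m / 264000 m = 4.55×10⁻⁴
On a pressure surface, geostrophic balance gives V_g = (g/f)|∂Z/∂n|:
V_g = 9.81 × 4.55×10⁻⁴ / 9.37×10⁻⁵ = 47.6 m/s
Converting: 47.6 m/s × 1.944 = 92.5 knots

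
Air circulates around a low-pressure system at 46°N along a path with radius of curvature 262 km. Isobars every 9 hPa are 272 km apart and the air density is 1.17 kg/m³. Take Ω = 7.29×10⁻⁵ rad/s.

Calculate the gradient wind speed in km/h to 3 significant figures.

Coriolis parameter at 46°N:
f = 2Ω sin φ = 2 × 7.29×10⁻⁵ × sin 46° = 1.05×10⁻⁴ s⁻¹
Pressure gradient: |∂P/∂n| = 900 Pa / 272000 m = 3.31×10⁻³ Pa/m
Geostrophic speed: V_g = |∂P/∂n|/(fρ) = 3.31×10⁻³/(1.05×10⁻⁴ × 1.17) = 27.0 m/s
Around a low, centrifugal force acts outward with Coriolis, so pressure-gradient force balances both:
(1/ρ)|∂P/∂n| = fV + V²/R  →  V² + fR·V − fR·V_g = 0
With fR = 1.05×10⁻⁴ × 262×10³ m = 27.5 m/s:
V = [−fR + √((fR)² + 4 fR V_g)]/2 = [−27.5 + √(27.5² + 4×27.5×27)]/2 = 16.8 m/s
Subgeostrophic (V < V_g = 27 m/s), as expected around a low.
Converting: 16.8 m/s × 3.6 = 60.3 km/h

60.3 km/h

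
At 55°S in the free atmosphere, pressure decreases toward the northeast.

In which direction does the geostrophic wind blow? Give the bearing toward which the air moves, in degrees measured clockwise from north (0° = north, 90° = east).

The pressure-gradient force points toward the northeast (bearing 045°).
Geostrophic balance: in the Southern Hemisphere the Coriolis force deflects motion to the left, so the geostrophic wind blows 90° to the left of the pressure-gradient force (low pressure on the right).
Rotating 045° by 90° counterclockwise gives 315° — the wind blows toward the northwest.

315°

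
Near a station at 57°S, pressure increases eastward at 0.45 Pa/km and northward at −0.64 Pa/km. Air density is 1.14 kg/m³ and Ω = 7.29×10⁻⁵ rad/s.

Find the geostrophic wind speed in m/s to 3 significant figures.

Coriolis parameter at 57°S:
f = 2Ω sin φ = 2 × 7.29×10⁻⁵ × sin 57° = 1.22×10⁻⁴ s⁻¹
In the Southern Hemisphere f is negative: f = −1.22×10⁻⁴ s⁻¹.
Component geostrophic relations (x east, y north):
u_g = −(1/(fρ)) ∂P/∂y,  v_g = (1/(fρ)) ∂P/∂x
u_g = −(−0.64×10⁻³)/(−1.22×10⁻⁴ × 1.14) = −4.59 m/s;  v_g = (0.45×10⁻³)/(−1.22×10⁻⁴ × 1.14) = −3.23 m/s
|V_g| = √(u_g² + v_g²) = 5.61 m/s

5.61 m/s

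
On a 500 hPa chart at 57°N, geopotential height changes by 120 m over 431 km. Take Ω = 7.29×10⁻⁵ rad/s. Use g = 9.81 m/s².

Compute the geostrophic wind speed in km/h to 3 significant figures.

80.4 km/h

Coriolis parameter at 57°N:
f = 2Ω sin φ = 2 × 7.29×10⁻⁵ × sin 57° = 1.22×10⁻⁴ s⁻¹
Height gradient: |∂Z/∂n| = 120 m / 431000 m = 2.78×10⁻⁴
On a pressure surface, geostrophic balance gives V_g = (g/f)|∂Z/∂n|:
V_g = 9.81 × 2.78×10⁻⁴ / 1.22×10⁻⁴ = 22.3 m/s
Converting: 22.3 m/s × 3.6 = 80.4 km/h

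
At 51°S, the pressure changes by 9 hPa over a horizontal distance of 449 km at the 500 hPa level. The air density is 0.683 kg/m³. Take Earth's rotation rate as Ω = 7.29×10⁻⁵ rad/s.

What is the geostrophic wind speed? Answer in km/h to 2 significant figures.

93 km/h

Coriolis parameter at 51°S:
f = 2Ω sin φ = 2 × 7.29×10⁻⁵ × sin 51° = 1.13×10⁻⁴ s⁻¹
Pressure gradient: |∂P/∂n| = 900 Pa / 449000 m = 2.00×10⁻³ Pa/m
Geostrophic balance (pressure-gradient force = Coriolis force):
V_g = (1/(fρ)) |∂P/∂n| = 2.00×10⁻³ / (1.13×10⁻⁴ × 0.683) = 25.9 m/s
Converting: 25.9 m/s × 3.6 = 93 km/h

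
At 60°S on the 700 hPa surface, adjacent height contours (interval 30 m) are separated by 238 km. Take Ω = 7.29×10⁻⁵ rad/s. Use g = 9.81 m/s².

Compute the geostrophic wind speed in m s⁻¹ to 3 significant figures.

Coriolis parameter at 60°S:
f = 2Ω sin φ = 2 × 7.29×10⁻⁵ × sin 60° = 1.26×10⁻⁴ s⁻¹
Height gradient: |∂Z/∂n| = 30 m / 238000 m = 1.26×10⁻⁴
On a pressure surface, geostrophic balance gives V_g = (g/f)|∂Z/∂n|:
V_g = 9.81 × 1.26×10⁻⁴ / 1.26×10⁻⁴ = 9.79 m/s

9.79 m s⁻¹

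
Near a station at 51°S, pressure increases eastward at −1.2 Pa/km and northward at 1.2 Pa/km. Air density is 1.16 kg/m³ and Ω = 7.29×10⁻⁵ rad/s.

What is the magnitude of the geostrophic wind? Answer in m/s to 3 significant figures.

Coriolis parameter at 51°S:
f = 2Ω sin φ = 2 × 7.29×10⁻⁵ × sin 51° = 1.13×10⁻⁴ s⁻¹
In the Southern Hemisphere f is negative: f = −1.13×10⁻⁴ s⁻¹.
Component geostrophic relations (x east, y north):
u_g = −(1/(fρ)) ∂P/∂y,  v_g = (1/(fρ)) ∂P/∂x
u_g = −(1.2×10⁻³)/(−1.13×10⁻⁴ × 1.16) = 9.13 m/s;  v_g = (−1.2×10⁻³)/(−1.13×10⁻⁴ × 1.16) = 9.13 m/s
|V_g| = √(u_g² + v_g²) = 12.9 m/s

12.9 m/s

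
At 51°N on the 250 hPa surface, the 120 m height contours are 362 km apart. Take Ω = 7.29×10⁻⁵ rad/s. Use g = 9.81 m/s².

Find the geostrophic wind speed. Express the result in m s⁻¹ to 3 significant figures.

28.7 m s⁻¹

Coriolis parameter at 51°N:
f = 2Ω sin φ = 2 × 7.29×10⁻⁵ × sin 51° = 1.13×10⁻⁴ s⁻¹
Height gradient: |∂Z/∂n| = 120 m / 362000 m = 3.31×10⁻⁴
On a pressure surface, geostrophic balance gives V_g = (g/f)|∂Z/∂n|:
V_g = 9.81 × 3.31×10⁻⁴ / 1.13×10⁻⁴ = 28.7 m/s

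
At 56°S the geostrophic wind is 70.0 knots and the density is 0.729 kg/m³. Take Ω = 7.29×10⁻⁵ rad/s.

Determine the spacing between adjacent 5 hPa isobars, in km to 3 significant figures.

158 km

Coriolis parameter at 56°S:
f = 2Ω sin φ = 2 × 7.29×10⁻⁵ × sin 56° = 1.21×10⁻⁴ s⁻¹
Wind speed in SI: 70.0 knots = 36.0 m/s
Geostrophic balance rearranged: |∂P/∂n| = f ρ V_g
|∂P/∂n| = 1.21×10⁻⁴ × 0.729 × 36.0 = 3.17×10⁻³ Pa/m
Isobar spacing: Δn = ΔP/|∂P/∂n| = 500 Pa / 3.17×10⁻³ Pa/m = 157570 m ≈ 158 km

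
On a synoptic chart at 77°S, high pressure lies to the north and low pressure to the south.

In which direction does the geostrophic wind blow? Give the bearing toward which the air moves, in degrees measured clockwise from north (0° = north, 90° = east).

The pressure-gradient force points toward the south (bearing 180°).
Geostrophic balance: in the Southern Hemisphere the Coriolis force deflects motion to the left, so the geostrophic wind blows 90° to the left of the pressure-gradient force (low pressure on the right).
Rotating 180° by 90° counterclockwise gives 090° — the wind blows toward the east.

090°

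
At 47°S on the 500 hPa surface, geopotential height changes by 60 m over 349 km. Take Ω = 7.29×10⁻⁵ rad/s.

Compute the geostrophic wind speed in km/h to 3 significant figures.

56.9 km/h

Coriolis parameter at 47°S:
f = 2Ω sin φ = 2 × 7.29×10⁻⁵ × sin 47° = 1.07×10⁻⁴ s⁻¹
Height gradient: |∂Z/∂n| = 60 m / 349000 m = 1.72×10⁻⁴
On a pressure surface, geostrophic balance gives V_g = (g/f)|∂Z/∂n|:
V_g = 9.81 × 1.72×10⁻⁴ / 1.07×10⁻⁴ = 15.8 m/s
Converting: 15.8 m/s × 3.6 = 56.9 km/h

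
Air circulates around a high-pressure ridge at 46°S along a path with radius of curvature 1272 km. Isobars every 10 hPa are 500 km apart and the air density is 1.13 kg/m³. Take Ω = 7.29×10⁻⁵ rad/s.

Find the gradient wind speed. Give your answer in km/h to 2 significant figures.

Coriolis parameter at 46°S:
f = 2Ω sin φ = 2 × 7.29×10⁻⁵ × sin 46° = 1.05×10⁻⁴ s⁻¹
Pressure gradient: |∂P/∂n| = 1000 Pa / 500000 m = 2.00×10⁻³ Pa/m
Geostrophic speed: V_g = |∂P/∂n|/(fρ) = 2.00×10⁻³/(1.05×10⁻⁴ × 1.13) = 16.9 m/s
Around a high, pressure-gradient force acts outward with centrifugal, so Coriolis balances both:
fV = (1/ρ)|∂P/∂n| + V²/R  →  V² − fR·V + fR·V_g = 0
With fR = 1.05×10⁻⁴ × 1272×10³ m = 133 m/s:
V = [fR − √((fR)² − 4 fR V_g)]/2 = [133 − √(133² − 4×133×16.9)]/2 = 19.8 m/s
Supergeostrophic (V > V_g = 16.9 m/s), as expected around a high.
Converting: 19.8 m/s × 3.6 = 71 km/h

71 km/h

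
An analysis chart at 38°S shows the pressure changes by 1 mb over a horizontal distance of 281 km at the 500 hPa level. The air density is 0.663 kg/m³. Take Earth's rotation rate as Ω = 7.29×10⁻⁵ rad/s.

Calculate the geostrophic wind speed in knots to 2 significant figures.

Coriolis parameter at 38°S:
f = 2Ω sin φ = 2 × 7.29×10⁻⁵ × sin 38° = 8.98×10⁻⁵ s⁻¹
Pressure gradient: |∂P/∂n| = 100 Pa / 281000 m = 3.56×10⁻⁴ Pa/m
Geostrophic balance (pressure-gradient force = Coriolis force):
V_g = (1/(fρ)) |∂P/∂n| = 3.56×10⁻⁴ / (8.98×10⁻⁵ × 0.663) = 5.98 m/s
Converting: 5.98 m/s × 1.944 = 12 knots

12 knots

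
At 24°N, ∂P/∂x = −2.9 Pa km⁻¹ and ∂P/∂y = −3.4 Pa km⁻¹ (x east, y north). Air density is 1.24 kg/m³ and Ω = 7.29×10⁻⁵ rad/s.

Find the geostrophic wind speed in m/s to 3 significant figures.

Coriolis parameter at 24°N:
f = 2Ω sin φ = 2 × 7.29×10⁻⁵ × sin 24° = 5.93×10⁻⁵ s⁻¹
Component geostrophic relations (x east, y north):
u_g = −(1/(fρ)) ∂P/∂y,  v_g = (1/(fρ)) ∂P/∂x
u_g = −(−3.4×10⁻³)/(5.93×10⁻⁵ × 1.24) = 46.2 m/s;  v_g = (−2.9×10⁻³)/(5.93×10⁻⁵ × 1.24) = −39.4 m/s
|V_g| = √(u_g² + v_g²) = 60.8 m/s

60.8 m/s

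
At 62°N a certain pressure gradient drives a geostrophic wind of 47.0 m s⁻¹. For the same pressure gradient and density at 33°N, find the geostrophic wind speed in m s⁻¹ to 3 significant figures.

With the same pressure gradient and density, V_g ∝ 1/f ∝ 1/sin φ.
V₂ = V₁ · sin φ₁ / sin φ₂ = 47.0 × sin 62° / sin 33°
V₂ = 47.0 × 0.8829/0.5446 = 76.2 m s⁻¹

76.2 m s⁻¹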